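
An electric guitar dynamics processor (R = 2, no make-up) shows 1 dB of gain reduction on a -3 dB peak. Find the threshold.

Input is 2 dB above T (since output overshoot × R = input overshoot: (-4 − T)·2 = -3 − T gives T = -5 dB).
Check: -5 + (-3 − (-5))/2 = -5 + 1 = -4 dB. ✓

-5 dB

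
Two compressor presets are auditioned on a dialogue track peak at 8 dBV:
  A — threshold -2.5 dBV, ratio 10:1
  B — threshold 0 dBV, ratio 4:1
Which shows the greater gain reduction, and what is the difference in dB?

A, by 3.45 dB

A: 10.5 dB over, compressed to 1.05 dB over, so 9.45 dB of GR.
B: 8 dB over, compressed to 2 dB over, so 6 dB of GR.
A applies 3.45 dB more gain reduction.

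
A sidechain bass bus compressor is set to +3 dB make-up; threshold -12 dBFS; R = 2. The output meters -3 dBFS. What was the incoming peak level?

0 dBFS

Remove make-up: -3 − 3 = -6 dBFS.
That's 6 dB above the -12 dBFS threshold.
Before 2:1 compression the overshoot was 6 × 2 = 12 dB, so input = -12 + 12 = 0 dBFS.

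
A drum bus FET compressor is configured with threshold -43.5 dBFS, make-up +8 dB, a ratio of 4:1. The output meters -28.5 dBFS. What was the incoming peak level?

-15.5 dBFS

Before make-up, the level was -28.5 − 8 = -36.5 dBFS.
That's 7 dB above the -43.5 dBFS threshold.
Undo the ratio: input overshoot = 7 × 4 = 28 dB, giving input = -15.5 dBFS.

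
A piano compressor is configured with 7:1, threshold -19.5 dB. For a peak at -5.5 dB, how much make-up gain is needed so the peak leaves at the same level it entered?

12 dB

The peak compresses to -19.5 + 14/7 = -17.5 dB.
To reach -5.5 dB requires -5.5 − (-17.5) = 12 dB of make-up.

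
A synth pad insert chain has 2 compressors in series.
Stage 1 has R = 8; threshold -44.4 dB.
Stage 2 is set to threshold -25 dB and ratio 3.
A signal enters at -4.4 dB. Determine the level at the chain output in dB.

Stage 1: -4.4 dB is 40 dB over -44.4 dB; at 8:1 that becomes 5 dB over, giving -39.4 dB.
Stage 2: -39.4 dB ≤ -25 dB, so stage 2 doesn't engage; output -39.4 dB.

-39.4 dB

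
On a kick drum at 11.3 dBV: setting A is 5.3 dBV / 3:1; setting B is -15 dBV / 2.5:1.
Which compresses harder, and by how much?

B, by 11.78 dB

A: overshoot 6 dB → output overshoot 2 dB → GR 4 dB.
B: overshoot 26.3 dB → output overshoot 10.52 dB → GR 15.78 dB.
Difference: 11.78 dB in favour of B.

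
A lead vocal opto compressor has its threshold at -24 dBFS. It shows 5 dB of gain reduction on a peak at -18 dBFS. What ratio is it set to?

6:1

Input overshoot = -18 − (-24) = 6 dB.
Output overshoot = 6 − 5 = 1 dB.
Ratio = input overshoot / output overshoot = 6 / 1 = 6.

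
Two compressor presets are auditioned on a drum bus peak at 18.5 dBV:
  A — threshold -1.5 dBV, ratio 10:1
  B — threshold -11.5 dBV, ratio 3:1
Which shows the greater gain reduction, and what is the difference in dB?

A: GR = 20 − 20/10 = 18 dB.
B: GR = 30 − 30/3 = 20 dB.
Difference: 2 dB in favour of B.

B, by 2 dB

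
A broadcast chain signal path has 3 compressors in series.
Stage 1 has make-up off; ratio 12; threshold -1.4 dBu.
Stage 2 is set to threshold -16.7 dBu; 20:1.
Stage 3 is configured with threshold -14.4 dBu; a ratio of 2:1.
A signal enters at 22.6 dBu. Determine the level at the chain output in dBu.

Stage 1: 22.6 dBu is 24 dB over -1.4 dBu; at 12:1 that becomes 2 dB over, giving 0.6 dBu.
Stage 2: 0.6 dBu is 17.3 dB over -16.7 dBu; at 20:1 that becomes 0.865 dB over, giving -15.835 dBu.
Stage 3: -15.835 dBu ≤ -14.4 dBu, so stage 3 doesn't engage; output -15.835 dBu.

-15.835 dBu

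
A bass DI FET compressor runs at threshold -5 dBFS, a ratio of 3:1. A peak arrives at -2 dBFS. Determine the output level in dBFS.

-4 dBFS

Overshoot: -2 − (-5) = 3 dB.
3:1 compression reduces that to 3/3 = 1 dB over.
Output = -5 + 1 = -4 dBFS.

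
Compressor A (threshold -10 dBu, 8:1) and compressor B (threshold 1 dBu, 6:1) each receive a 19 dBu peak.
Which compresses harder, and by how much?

A, by 10.375 dB

A: overshoot 29 dB → output overshoot 3.625 dB → GR 25.375 dB.
B: overshoot 18 dB → output overshoot 3 dB → GR 15 dB.
A applies 10.375 dB more gain reduction.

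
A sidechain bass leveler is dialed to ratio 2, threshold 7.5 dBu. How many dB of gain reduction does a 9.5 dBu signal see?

1 dB

Overshoot = 9.5 − 7.5 = 2 dB.
A 2:1 ratio leaves 1 dB of that excess.
GR = overshoot in − overshoot out = 2 − 1 = 1 dB.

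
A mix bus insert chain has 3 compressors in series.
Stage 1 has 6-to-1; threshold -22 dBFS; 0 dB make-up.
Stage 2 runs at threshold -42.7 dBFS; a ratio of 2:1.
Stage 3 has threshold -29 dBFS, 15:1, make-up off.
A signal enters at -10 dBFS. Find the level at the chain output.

Stage 1: overshoot 12 dB → 12/6 = 2 dB → -20 dBFS.
Stage 2: -20 dBFS is 22.7 dB over -42.7 dBFS; at 2:1 that becomes 11.35 dB over, giving -31.35 dBFS.
Stage 3: below threshold (-31.35 ≤ -29); passes unchanged; output -31.35 dBFS.

-31.35 dBFS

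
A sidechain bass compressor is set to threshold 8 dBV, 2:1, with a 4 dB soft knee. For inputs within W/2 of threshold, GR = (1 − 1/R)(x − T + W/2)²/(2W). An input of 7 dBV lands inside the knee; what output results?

6.9375 dBV

x − T + W/2 = 7 − 8 + 2 = 1.
GR = (1 − 1/2) × 1² / 8 = 0.5 × 1 / 8 = 0.0625 dB.
Output = 7 − 0.0625 = 6.9375 dBV.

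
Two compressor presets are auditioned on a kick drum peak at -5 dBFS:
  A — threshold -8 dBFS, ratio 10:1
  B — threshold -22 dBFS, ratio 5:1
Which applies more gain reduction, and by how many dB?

A: GR = 3 − 3/10 = 2.7 dB.
B: GR = 17 − 17/5 = 13.6 dB.
B applies 10.9 dB more gain reduction.

B, by 10.9 dB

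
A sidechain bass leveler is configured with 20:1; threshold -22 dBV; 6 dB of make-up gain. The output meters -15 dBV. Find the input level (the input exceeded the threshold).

-2 dBV

Stripping the +6 dB make-up gives -21 dBV at the gain stage.
That's 1 dB above the -22 dBV threshold.
Input overshoot = R × output overshoot = 20 dB → input = -22 + 20 = -2 dBV.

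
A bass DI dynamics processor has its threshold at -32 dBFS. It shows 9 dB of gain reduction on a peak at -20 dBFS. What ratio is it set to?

4:1

Input overshoot = -20 − (-32) = 12 dB.
Output overshoot = 12 − 9 = 3 dB.
Ratio = input overshoot / output overshoot = 12 / 3 = 4.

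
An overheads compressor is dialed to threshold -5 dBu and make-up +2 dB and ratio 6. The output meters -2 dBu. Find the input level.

Stripping the +2 dB make-up gives -4 dBu at the gain stage.
That's 1 dB above the -5 dBu threshold.
Undo the ratio: input overshoot = 1 × 6 = 6 dB, giving input = 1 dBu.

1 dBu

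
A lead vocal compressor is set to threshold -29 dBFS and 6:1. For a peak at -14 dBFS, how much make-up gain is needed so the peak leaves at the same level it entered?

Without make-up, output = threshold + overshoot/6 = -29 + 2.5 = -26.5 dBFS.
Gap to target: 12.5 dB.

12.5 dB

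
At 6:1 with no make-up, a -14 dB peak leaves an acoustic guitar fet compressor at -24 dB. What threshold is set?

-26 dB

Gain reduction = -14 − (-24) = 10 dB; output overshoot = GR / (R − 1) = 10 / 5 = 2 dB.
Threshold = output − output overshoot = -24 − 2 = -26 dB.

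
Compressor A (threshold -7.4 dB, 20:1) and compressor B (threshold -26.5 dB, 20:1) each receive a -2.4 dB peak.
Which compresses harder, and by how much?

A: GR = 5 − 5/20 = 4.75 dB.
B: GR = 24.1 − 24.1/20 = 22.895 dB.
Difference: 18.145 dB in favour of B.

B, by 18.145 dB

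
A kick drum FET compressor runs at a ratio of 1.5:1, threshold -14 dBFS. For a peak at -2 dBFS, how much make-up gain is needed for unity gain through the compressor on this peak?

4 dB

Without make-up, output = threshold + overshoot/1.5 = -14 + 8 = -6 dBFS.
Gap to target: 4 dB.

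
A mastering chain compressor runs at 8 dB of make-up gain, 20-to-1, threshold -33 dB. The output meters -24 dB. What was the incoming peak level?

-13 dB

Remove make-up: -24 − 8 = -32 dB.
Post-compression overshoot = -32 − (-33) = 1 dB.
Before 20:1 compression the overshoot was 1 × 20 = 20 dB, so input = -33 + 20 = -13 dB.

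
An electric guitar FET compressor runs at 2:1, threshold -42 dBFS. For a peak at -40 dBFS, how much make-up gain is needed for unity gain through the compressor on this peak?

1 dB

The peak compresses to -42 + 2/2 = -41 dBFS.
To reach -40 dBFS requires -40 − (-41) = 1 dB of make-up.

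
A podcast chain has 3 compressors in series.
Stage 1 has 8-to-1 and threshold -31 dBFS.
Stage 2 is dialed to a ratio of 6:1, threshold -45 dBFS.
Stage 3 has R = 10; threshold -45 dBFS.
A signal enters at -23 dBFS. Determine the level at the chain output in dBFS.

-44.75 dBFS

Stage 1: -23 dBFS is 8 dB over -31 dBFS; at 8:1 that becomes 1 dB over, giving -30 dBFS.
Stage 2: 15 dB above -45 dBFS, reduced 6:1 to 2.5 dB above → -42.5 dBFS.
Stage 3: 2.5 dB above -45 dBFS, reduced 10:1 to 0.25 dB above → -44.75 dBFS.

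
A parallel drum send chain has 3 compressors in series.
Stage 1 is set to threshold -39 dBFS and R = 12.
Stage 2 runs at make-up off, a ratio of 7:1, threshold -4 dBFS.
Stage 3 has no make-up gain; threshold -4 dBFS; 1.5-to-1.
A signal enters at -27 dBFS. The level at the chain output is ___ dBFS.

Stage 1: -27 dBFS is 12 dB over -39 dBFS; at 12:1 that becomes 1 dB over, giving -38 dBFS.
Stage 2: -38 dBFS is at or below the -4 dBFS threshold — no compression; output -38 dBFS.
Stage 3: below threshold (-38 ≤ -4); passes unchanged; output -38 dBFS.

-38 dBFS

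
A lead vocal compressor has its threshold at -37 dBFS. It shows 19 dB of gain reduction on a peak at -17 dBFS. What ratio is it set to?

Input overshoot = -17 − (-37) = 20 dB.
Output overshoot = 20 − 19 = 1 dB.
Ratio = input overshoot / output overshoot = 20 / 1 = 20.

20:1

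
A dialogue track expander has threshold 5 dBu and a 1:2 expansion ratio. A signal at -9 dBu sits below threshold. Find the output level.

-23 dBu

The input is 14 dB below the 5 dBu threshold.
A 1:2 expander multiplies undershoot by 2: 14 × 2 = 28 dB below threshold.
Output = 5 − 28 = -23 dBu.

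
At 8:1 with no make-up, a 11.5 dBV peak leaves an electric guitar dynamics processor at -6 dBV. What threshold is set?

Let T be the threshold. Output overshoot = (input overshoot)/R, so -6 − T = (11.5 − T)/8.
8·(-6 − T) = 11.5 − T → 7·T = -48 − 11.5 = -59.5.
T = -59.5/7 = -8.5 dBV.

-8.5 dBV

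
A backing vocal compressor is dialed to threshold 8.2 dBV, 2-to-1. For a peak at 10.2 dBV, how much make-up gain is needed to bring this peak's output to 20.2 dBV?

Without make-up, output = threshold + overshoot/2 = 8.2 + 1 = 9.2 dBV.
Gap to target: 11 dB.

11 dB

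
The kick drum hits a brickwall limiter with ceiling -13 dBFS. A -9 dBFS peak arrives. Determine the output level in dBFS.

-13 dBFS

A brickwall limiter is an ∞:1 compressor: any input above the ceiling is clamped to -13 dBFS.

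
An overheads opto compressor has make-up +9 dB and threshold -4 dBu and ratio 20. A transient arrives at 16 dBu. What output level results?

6 dBu

Overshoot: 16 − (-4) = 20 dB.
At 20:1 the overshoot is divided by 20, leaving 1 dB above threshold.
That puts the output at -3 dBu; make-up adds 9 dB, giving 6 dBu.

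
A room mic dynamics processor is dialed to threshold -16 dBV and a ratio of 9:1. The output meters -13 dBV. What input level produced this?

11 dBV

That's 3 dB above the -16 dBV threshold.
Before 9:1 compression the overshoot was 3 × 9 = 27 dB, so input = -16 + 27 = 11 dBV.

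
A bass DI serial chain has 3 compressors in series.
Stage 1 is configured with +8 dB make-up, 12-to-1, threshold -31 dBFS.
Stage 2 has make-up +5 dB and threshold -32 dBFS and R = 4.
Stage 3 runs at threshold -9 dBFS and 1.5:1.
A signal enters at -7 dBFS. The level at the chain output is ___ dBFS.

-24.25 dBFS

Stage 1: 24 dB above -31 dBFS, reduced 12:1 to 2 dB above → -29 dBFS; +8 dB make-up → -21 dBFS.
Stage 2: -21 dBFS is 11 dB over -32 dBFS; at 4:1 that becomes 2.75 dB over, giving -29.25 dBFS; +5 dB make-up → -24.25 dBFS.
Stage 3: -24.25 dBFS ≤ -9 dBFS, so stage 3 doesn't engage; output -24.25 dBFS.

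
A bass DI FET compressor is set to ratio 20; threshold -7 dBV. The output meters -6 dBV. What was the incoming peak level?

Post-compression overshoot = -6 − (-7) = 1 dB.
Input overshoot = R × output overshoot = 20 dB → input = -7 + 20 = 13 dBV.

13 dBV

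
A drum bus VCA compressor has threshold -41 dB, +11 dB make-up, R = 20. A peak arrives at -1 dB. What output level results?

The input is 40 dB above the -41 dB threshold.
The 40 dB excess becomes 2 dB after 20:1 reduction.
That puts the output at -39 dB; make-up adds 11 dB, giving -28 dB.

-28 dB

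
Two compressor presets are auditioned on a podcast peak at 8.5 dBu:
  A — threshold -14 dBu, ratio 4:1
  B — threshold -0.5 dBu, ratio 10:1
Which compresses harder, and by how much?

A, by 8.775 dB

A: 22.5 dB over, compressed to 5.625 dB over, so 16.875 dB of GR.
B: 9 dB over, compressed to 0.9 dB over, so 8.1 dB of GR.
Difference: 8.775 dB in favour of A.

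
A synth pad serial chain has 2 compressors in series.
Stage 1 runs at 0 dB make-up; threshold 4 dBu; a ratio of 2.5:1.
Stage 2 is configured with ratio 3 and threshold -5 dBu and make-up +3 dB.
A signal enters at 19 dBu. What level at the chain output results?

3 dBu

Stage 1: overshoot 15 dB → 15/2.5 = 6 dB → 10 dBu.
Stage 2: 15 dB above -5 dBu, reduced 3:1 to 5 dB above → 0 dBu; +3 dB make-up → 3 dBu.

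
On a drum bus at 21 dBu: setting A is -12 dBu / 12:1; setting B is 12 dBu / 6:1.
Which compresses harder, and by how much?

A, by 22.75 dB

A: overshoot 33 dB → output overshoot 2.75 dB → GR 30.25 dB.
B: overshoot 9 dB → output overshoot 1.5 dB → GR 7.5 dB.
A applies 22.75 dB more gain reduction.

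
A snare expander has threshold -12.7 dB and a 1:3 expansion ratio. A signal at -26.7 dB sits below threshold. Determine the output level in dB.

-54.7 dB

Undershoot = (-12.7) − (-26.7) = 14 dB.
At 1:3, that expands to 42 dB under threshold.
Output = -12.7 − 42 = -54.7 dB.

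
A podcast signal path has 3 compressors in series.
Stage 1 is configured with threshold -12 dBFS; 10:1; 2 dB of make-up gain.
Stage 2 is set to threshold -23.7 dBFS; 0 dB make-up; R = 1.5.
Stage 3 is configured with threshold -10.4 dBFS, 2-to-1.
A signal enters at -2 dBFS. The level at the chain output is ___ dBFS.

-13.9 dBFS

Stage 1: 10 dB above -12 dBFS, reduced 10:1 to 1 dB above → -11 dBFS; +2 dB make-up → -9 dBFS.
Stage 2: 14.7 dB above -23.7 dBFS, reduced 1.5:1 to 9.8 dB above → -13.9 dBFS.
Stage 3: -13.9 dBFS ≤ -10.4 dBFS, so stage 3 doesn't engage; output -13.9 dBFS.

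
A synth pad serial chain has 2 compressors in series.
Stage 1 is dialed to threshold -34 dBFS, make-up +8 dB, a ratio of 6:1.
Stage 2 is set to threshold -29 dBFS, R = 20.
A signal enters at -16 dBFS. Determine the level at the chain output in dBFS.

-28.7 dBFS

Stage 1: overshoot 18 dB → 18/6 = 3 dB → -31 dBFS; +8 dB make-up → -23 dBFS.
Stage 2: -23 dBFS is 6 dB over -29 dBFS; at 20:1 that becomes 0.3 dB over, giving -28.7 dBFS.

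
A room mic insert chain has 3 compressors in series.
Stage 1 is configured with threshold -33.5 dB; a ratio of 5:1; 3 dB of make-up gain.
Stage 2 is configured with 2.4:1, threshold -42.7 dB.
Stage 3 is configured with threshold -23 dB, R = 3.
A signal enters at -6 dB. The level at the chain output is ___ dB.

Stage 1: overshoot 27.5 dB → 27.5/5 = 5.5 dB → -28 dB; +3 dB make-up → -25 dB.
Stage 2: -25 dB is 17.7 dB over -42.7 dB; at 2.4:1 that becomes 7.375 dB over, giving -35.325 dB.
Stage 3: -35.325 dB is at or below the -23 dB threshold — no compression; output -35.325 dB.

-35.325 dB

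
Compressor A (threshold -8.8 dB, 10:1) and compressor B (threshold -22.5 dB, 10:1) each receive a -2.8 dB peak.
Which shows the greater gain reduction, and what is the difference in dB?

A: GR = 6 − 6/10 = 5.4 dB.
B: GR = 19.7 − 19.7/10 = 17.73 dB.
Difference: 12.33 dB in favour of B.

B, by 12.33 dB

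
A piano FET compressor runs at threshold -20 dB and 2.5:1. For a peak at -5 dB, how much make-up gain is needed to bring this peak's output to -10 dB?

Overshoot 15 dB → 15/2.5 = 6 dB after compression, so the compressed level is -20 + 6 = -14 dB.
Make-up = target − compressed = -10 − (-14) = 4 dB.

4 dB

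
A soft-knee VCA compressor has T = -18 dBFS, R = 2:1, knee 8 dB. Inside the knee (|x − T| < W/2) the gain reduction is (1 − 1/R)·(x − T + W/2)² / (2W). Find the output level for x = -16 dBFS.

x − T + W/2 = -16 − (-18) + 4 = 6.
GR = (1 − 1/2) × 6² / 16 = 0.5 × 36 / 16 = 1.125 dB.
Output = -16 − 1.125 = -17.125 dBFS.

-17.125 dBFS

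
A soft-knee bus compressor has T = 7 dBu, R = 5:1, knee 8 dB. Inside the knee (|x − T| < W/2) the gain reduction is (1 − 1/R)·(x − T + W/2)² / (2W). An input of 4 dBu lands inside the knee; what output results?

x − T + W/2 = 4 − 7 + 4 = 1.
GR = (1 − 1/5) × 1² / 16 = 0.8 × 1 / 16 = 0.05 dB.
Output = 4 − 0.05 = 3.95 dBu.

3.95 dBu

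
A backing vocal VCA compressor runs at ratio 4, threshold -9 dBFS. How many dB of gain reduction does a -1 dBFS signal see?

6 dB

The signal is 8 dB above threshold.
At 4:1, output sits 8/4 = 2 dB above threshold.
Gain reduction = 8 − 2 = 6 dB.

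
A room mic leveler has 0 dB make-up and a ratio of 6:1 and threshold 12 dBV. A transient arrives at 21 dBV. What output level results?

13.5 dBV

21 dBV sits 9 dB over threshold.
At 6:1 the overshoot is divided by 6, leaving 1.5 dB above threshold.
Output = 12 + 1.5 = 13.5 dBV.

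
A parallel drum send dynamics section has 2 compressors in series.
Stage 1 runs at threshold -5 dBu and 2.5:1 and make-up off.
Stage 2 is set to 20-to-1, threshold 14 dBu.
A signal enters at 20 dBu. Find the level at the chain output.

5 dBu

Stage 1: 25 dB above -5 dBu, reduced 2.5:1 to 10 dB above → 5 dBu.
Stage 2: below threshold (5 ≤ 14); passes unchanged; output 5 dBu.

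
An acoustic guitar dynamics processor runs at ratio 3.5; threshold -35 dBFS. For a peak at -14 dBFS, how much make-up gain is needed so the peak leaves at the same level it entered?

15 dB

The peak compresses to -35 + 21/3.5 = -29 dBFS.
To reach -14 dBFS requires -14 − (-29) = 15 dB of make-up.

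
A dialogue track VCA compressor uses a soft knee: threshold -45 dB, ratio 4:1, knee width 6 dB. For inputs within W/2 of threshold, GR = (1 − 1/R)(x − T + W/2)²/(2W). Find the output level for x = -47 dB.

x − T + W/2 = -47 − (-45) + 3 = 1.
GR = (1 − 1/4) × 1² / 12 = 0.75 × 1 / 12 = 0.0625 dB.
Output = -47 − 0.0625 = -47.0625 dB.

-47.0625 dB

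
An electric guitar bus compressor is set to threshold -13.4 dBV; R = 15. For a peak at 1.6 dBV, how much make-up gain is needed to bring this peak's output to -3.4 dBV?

9 dB

Without make-up, output = threshold + overshoot/15 = -13.4 + 1 = -12.4 dBV.
Gap to target: 9 dB.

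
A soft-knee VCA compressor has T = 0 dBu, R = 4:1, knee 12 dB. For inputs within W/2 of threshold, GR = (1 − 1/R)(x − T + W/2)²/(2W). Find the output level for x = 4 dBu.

0.875 dBu

x − T + W/2 = 4 − 0 + 6 = 10.
GR = (1 − 1/4) × 10² / 24 = 0.75 × 100 / 24 = 3.125 dB.
Output = 4 − 3.125 = 0.875 dBu.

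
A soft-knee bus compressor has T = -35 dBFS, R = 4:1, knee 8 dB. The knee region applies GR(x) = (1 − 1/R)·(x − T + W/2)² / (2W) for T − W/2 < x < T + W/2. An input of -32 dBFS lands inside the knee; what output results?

x − T + W/2 = -32 − (-35) + 4 = 7.
GR = (1 − 1/4) × 7² / 16 = 0.75 × 49 / 16 = 2.296875 dB.
Output = -32 − 2.296875 = -34.296875 dBFS.

-34.296875 dBFS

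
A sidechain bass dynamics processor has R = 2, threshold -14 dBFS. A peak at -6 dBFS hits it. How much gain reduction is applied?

The signal is 8 dB above threshold.
At 2:1, output sits 8/2 = 4 dB above threshold.
GR = overshoot in − overshoot out = 8 − 4 = 4 dB.

4 dB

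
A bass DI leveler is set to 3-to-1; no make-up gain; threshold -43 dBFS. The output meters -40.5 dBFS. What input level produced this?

That's 2.5 dB above the -43 dBFS threshold.
Undo the ratio: input overshoot = 2.5 × 3 = 7.5 dB, giving input = -35.5 dBFS.

-35.5 dBFS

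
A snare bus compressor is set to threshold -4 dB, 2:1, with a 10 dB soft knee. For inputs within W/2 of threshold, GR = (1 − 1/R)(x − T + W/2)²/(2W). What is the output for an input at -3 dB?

-3.9 dB

x − T + W/2 = -3 − (-4) + 5 = 6.
GR = (1 − 1/2) × 6² / 20 = 0.5 × 36 / 20 = 0.9 dB.
Output = -3 − 0.9 = -3.9 dB.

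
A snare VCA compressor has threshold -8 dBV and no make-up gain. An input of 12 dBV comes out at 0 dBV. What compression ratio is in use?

Input overshoot = 12 − (-8) = 20 dB; output overshoot = 0 − (-8) = 8 dB.
Ratio = 20 / 8 = 2.5.

2.5:1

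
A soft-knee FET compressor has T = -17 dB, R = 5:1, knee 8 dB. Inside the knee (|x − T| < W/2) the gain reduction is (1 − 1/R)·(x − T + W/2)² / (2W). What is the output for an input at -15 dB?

-16.8 dB

x − T + W/2 = -15 − (-17) + 4 = 6.
GR = (1 − 1/5) × 6² / 16 = 0.8 × 36 / 16 = 1.8 dB.
Output = -15 − 1.8 = -16.8 dB.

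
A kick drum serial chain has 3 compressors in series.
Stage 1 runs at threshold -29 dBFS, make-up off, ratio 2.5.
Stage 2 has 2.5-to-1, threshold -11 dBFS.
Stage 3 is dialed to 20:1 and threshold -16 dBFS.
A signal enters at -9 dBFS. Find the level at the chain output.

Stage 1: -9 dBFS is 20 dB over -29 dBFS; at 2.5:1 that becomes 8 dB over, giving -21 dBFS.
Stage 2: below threshold (-21 ≤ -11); passes unchanged; output -21 dBFS.
Stage 3: below threshold (-21 ≤ -16); passes unchanged; output -21 dBFS.

-21 dBFS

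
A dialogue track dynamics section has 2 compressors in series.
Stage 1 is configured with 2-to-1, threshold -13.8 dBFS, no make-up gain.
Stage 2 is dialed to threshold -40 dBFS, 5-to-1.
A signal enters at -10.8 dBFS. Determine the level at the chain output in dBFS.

-34.46 dBFS

Stage 1: 3 dB above -13.8 dBFS, reduced 2:1 to 1.5 dB above → -12.3 dBFS.
Stage 2: 27.7 dB above -40 dBFS, reduced 5:1 to 5.54 dB above → -34.46 dBFS.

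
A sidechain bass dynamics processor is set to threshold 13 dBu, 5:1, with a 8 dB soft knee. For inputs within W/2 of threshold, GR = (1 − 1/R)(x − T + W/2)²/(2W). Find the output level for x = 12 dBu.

x − T + W/2 = 12 − 13 + 4 = 3.
GR = (1 − 1/5) × 3² / 16 = 0.8 × 9 / 16 = 0.45 dB.
Output = 12 − 0.45 = 11.55 dBu.

11.55 dBu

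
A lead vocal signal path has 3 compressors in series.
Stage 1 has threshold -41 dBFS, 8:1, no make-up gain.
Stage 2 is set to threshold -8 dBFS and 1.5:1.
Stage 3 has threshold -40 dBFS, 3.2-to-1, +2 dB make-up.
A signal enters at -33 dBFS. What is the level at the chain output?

Stage 1: overshoot 8 dB → 8/8 = 1 dB → -40 dBFS.
Stage 2: below threshold (-40 ≤ -8); passes unchanged; output -40 dBFS.
Stage 3: below threshold (-40 ≤ -40); passes unchanged; make-up brings it to -38 dBFS.

-38 dBFS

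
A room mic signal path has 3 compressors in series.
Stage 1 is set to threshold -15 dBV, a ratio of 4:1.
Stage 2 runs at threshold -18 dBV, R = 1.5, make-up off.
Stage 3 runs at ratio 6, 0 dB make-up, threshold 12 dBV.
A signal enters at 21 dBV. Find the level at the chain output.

Stage 1: 36 dB above -15 dBV, reduced 4:1 to 9 dB above → -6 dBV.
Stage 2: -6 dBV is 12 dB over -18 dBV; at 1.5:1 that becomes 8 dB over, giving -10 dBV.
Stage 3: -10 dBV ≤ 12 dBV, so stage 3 doesn't engage; output -10 dBV.

-10 dBV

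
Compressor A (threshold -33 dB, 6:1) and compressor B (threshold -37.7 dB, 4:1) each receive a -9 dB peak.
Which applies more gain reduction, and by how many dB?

A: overshoot 24 dB → output overshoot 4 dB → GR 20 dB.
B: overshoot 28.7 dB → output overshoot 7.175 dB → GR 21.525 dB.
B applies 1.525 dB more gain reduction.

B, by 1.525 dB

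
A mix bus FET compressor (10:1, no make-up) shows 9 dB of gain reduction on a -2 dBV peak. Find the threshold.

-12 dBV

Input is 10 dB above T (since output overshoot × R = input overshoot: (-11 − T)·10 = -2 − T gives T = -12 dBV).
Check: -12 + (-2 − (-12))/10 = -12 + 1 = -11 dBV. ✓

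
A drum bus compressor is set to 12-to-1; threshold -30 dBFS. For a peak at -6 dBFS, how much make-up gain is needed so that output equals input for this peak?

The peak compresses to -30 + 24/12 = -28 dBFS.
To reach -6 dBFS requires -6 − (-28) = 22 dB of make-up.

22 dB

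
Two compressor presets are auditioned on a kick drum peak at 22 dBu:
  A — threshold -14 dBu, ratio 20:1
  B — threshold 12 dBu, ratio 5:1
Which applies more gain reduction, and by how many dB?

A: GR = 36 − 36/20 = 34.2 dB.
B: GR = 10 − 10/5 = 8 dB.
A reduces 26.2 dB more.

A, by 26.2 dB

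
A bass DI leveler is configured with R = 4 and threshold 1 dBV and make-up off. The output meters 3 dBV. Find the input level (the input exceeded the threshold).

9 dBV

The compressed level sits 3 − 1 = 2 dB over threshold.
Input overshoot = R × output overshoot = 8 dB → input = 1 + 8 = 9 dBV.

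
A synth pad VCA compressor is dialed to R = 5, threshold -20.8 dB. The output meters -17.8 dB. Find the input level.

-5.8 dB

Post-compression overshoot = -17.8 − (-20.8) = 3 dB.
Undo the ratio: input overshoot = 3 × 5 = 15 dB, giving input = -5.8 dB.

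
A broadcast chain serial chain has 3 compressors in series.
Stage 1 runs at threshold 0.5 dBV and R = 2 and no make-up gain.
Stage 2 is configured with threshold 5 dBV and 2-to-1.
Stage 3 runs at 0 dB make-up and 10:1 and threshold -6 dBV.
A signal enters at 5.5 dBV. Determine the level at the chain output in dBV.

Stage 1: 5.5 dBV is 5 dB over 0.5 dBV; at 2:1 that becomes 2.5 dB over, giving 3 dBV.
Stage 2: 3 dBV ≤ 5 dBV, so stage 2 doesn't engage; output 3 dBV.
Stage 3: 3 dBV is 9 dB over -6 dBV; at 10:1 that becomes 0.9 dB over, giving -5.1 dBV.

-5.1 dBV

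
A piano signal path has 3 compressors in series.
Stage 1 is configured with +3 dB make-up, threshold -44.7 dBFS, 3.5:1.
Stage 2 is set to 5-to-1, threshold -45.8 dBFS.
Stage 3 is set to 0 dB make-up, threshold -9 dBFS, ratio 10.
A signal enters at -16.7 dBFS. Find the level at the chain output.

-43.38 dBFS

Stage 1: overshoot 28 dB → 28/3.5 = 8 dB → -36.7 dBFS; +3 dB make-up → -33.7 dBFS.
Stage 2: -33.7 dBFS is 12.1 dB over -45.8 dBFS; at 5:1 that becomes 2.42 dB over, giving -43.38 dBFS.
Stage 3: -43.38 dBFS is at or below the -9 dBFS threshold — no compression; output -43.38 dBFS.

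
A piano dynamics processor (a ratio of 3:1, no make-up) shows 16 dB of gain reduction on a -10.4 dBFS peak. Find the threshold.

-34.4 dBFS

Gain reduction = -10.4 − (-26.4) = 16 dB; output overshoot = GR / (R − 1) = 16 / 2 = 8 dB.
Threshold = output − output overshoot = -26.4 − 8 = -34.4 dBFS.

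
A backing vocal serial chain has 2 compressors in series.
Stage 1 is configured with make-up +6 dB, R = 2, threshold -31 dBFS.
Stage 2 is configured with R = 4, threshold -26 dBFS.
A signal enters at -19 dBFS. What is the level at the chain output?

Stage 1: overshoot 12 dB → 12/2 = 6 dB → -25 dBFS; +6 dB make-up → -19 dBFS.
Stage 2: overshoot 7 dB → 7/4 = 1.75 dB → -24.25 dBFS.

-24.25 dBFS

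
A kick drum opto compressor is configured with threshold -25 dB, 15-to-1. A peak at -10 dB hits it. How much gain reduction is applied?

14 dB

-10 dB exceeds the threshold by 15 dB.
A 15:1 ratio leaves 1 dB of that excess.
So the signal is attenuated by 15 − 1 = 14 dB.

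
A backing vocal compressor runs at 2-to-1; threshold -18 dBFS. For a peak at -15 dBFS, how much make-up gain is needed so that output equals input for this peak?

1.5 dB

The peak compresses to -18 + 3/2 = -16.5 dBFS.
To reach -15 dBFS requires -15 − (-16.5) = 1.5 dB of make-up.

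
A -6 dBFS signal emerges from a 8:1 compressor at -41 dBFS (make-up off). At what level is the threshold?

-46 dBFS

Gain reduction = -6 − (-41) = 35 dB; output overshoot = GR / (R − 1) = 35 / 7 = 5 dB.
Threshold = output − output overshoot = -41 − 5 = -46 dBFS.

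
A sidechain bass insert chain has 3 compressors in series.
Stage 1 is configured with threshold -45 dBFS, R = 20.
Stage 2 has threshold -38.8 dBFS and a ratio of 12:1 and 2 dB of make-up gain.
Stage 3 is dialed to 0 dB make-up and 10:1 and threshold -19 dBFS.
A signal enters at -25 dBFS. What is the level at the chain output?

-42 dBFS

Stage 1: overshoot 20 dB → 20/20 = 1 dB → -44 dBFS.
Stage 2: below threshold (-44 ≤ -38.8); passes unchanged; make-up brings it to -42 dBFS.
Stage 3: below threshold (-42 ≤ -19); passes unchanged; output -42 dBFS.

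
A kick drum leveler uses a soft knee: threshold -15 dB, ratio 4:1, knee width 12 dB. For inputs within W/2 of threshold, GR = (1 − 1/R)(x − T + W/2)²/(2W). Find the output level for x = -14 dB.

-15.53125 dB

x − T + W/2 = -14 − (-15) + 6 = 7.
GR = (1 − 1/4) × 7² / 24 = 0.75 × 49 / 24 = 1.53125 dB.
Output = -14 − 1.53125 = -15.53125 dB.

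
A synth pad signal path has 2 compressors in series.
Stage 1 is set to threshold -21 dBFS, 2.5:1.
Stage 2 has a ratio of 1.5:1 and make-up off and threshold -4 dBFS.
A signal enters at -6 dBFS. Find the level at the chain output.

Stage 1: overshoot 15 dB → 15/2.5 = 6 dB → -15 dBFS.
Stage 2: -15 dBFS ≤ -4 dBFS, so stage 2 doesn't engage; output -15 dBFS.

-15 dBFS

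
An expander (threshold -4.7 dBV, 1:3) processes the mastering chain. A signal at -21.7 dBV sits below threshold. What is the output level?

-55.7 dBV

Undershoot = (-4.7) − (-21.7) = 17 dB.
At 1:3, that expands to 51 dB under threshold.
Output = -4.7 − 51 = -55.7 dBV.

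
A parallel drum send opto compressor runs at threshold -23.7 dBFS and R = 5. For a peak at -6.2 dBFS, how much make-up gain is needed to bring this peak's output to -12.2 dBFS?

8 dB

Without make-up, output = threshold + overshoot/5 = -23.7 + 3.5 = -20.2 dBFS.
Gap to target: 8 dB.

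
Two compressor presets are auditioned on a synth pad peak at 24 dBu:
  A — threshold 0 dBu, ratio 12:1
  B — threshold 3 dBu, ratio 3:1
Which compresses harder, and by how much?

A: overshoot 24 dB → output overshoot 2 dB → GR 22 dB.
B: overshoot 21 dB → output overshoot 7 dB → GR 14 dB.
Difference: 8 dB in favour of A.

A, by 8 dB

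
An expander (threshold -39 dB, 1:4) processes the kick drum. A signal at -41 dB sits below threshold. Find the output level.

Below threshold, a 1:4 expander applies gain = (4−1)×(T − x) of attenuation.
(4−1) × 2 = 6 dB, so output = -41 − 6 = -47 dB.

-47 dB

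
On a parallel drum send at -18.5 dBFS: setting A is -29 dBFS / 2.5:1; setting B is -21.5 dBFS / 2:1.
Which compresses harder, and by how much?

A: 10.5 dB over, compressed to 4.2 dB over, so 6.3 dB of GR.
B: 3 dB over, compressed to 1.5 dB over, so 1.5 dB of GR.
A reduces 4.8 dB more.

A, by 4.8 dB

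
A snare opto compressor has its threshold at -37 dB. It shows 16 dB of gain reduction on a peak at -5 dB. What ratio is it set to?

2:1

Input overshoot = -5 − (-37) = 32 dB.
Output overshoot = 32 − 16 = 16 dB.
Ratio = input overshoot / output overshoot = 32 / 16 = 2.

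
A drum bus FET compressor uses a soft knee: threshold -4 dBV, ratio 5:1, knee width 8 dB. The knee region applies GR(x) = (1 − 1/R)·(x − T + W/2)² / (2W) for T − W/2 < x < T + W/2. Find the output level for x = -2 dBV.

x − T + W/2 = -2 − (-4) + 4 = 6.
GR = (1 − 1/5) × 6² / 16 = 0.8 × 36 / 16 = 1.8 dB.
Output = -2 − 1.8 = -3.8 dBV.

-3.8 dBV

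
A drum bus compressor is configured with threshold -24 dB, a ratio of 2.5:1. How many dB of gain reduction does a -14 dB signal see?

-14 dB exceeds the threshold by 10 dB.
After 2.5:1 compression the overshoot becomes 10/2.5 = 4 dB.
So the signal is attenuated by 10 − 4 = 6 dB.

6 dB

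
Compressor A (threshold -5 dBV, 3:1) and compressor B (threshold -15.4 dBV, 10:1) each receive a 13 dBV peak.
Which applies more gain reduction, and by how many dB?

B, by 13.56 dB

A: 18 dB over, compressed to 6 dB over, so 12 dB of GR.
B: 28.4 dB over, compressed to 2.84 dB over, so 25.56 dB of GR.
B applies 13.56 dB more gain reduction.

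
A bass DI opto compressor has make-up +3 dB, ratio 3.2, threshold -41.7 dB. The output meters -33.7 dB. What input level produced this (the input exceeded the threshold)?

Before make-up, the level was -33.7 − 3 = -36.7 dB.
That's 5 dB above the -41.7 dB threshold.
Undo the ratio: input overshoot = 5 × 3.2 = 16 dB, giving input = -25.7 dB.

-25.7 dB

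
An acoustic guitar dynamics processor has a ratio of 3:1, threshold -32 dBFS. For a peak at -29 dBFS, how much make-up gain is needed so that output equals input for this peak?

Without make-up, output = threshold + overshoot/3 = -32 + 1 = -31 dBFS.
Gap to target: 2 dB.

2 dB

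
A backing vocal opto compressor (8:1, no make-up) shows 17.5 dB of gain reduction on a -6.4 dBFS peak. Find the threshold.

-26.4 dBFS

Input is 20 dB above T (since output overshoot × R = input overshoot: (-23.9 − T)·8 = -6.4 − T gives T = -26.4 dBFS).
Check: -26.4 + (-6.4 − (-26.4))/8 = -26.4 + 2.5 = -23.9 dBFS. ✓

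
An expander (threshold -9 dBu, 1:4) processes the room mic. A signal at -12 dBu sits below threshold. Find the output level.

-21 dBu

The input is 3 dB below the -9 dBu threshold.
A 1:4 expander multiplies undershoot by 4: 3 × 4 = 12 dB below threshold.
Output = -9 − 12 = -21 dBu.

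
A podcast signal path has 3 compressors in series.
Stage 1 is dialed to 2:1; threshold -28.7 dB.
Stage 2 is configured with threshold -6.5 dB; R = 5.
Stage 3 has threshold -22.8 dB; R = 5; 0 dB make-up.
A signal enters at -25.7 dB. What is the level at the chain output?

Stage 1: overshoot 3 dB → 3/2 = 1.5 dB → -27.2 dB.
Stage 2: -27.2 dB ≤ -6.5 dB, so stage 2 doesn't engage; output -27.2 dB.
Stage 3: below threshold (-27.2 ≤ -22.8); passes unchanged; output -27.2 dB.

-27.2 dB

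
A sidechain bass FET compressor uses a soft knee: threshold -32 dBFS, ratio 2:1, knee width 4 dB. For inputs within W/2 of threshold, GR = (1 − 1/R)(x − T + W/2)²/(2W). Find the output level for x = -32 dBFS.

x − T + W/2 = -32 − (-32) + 2 = 2.
GR = (1 − 1/2) × 2² / 8 = 0.5 × 4 / 8 = 0.25 dB.
Output = -32 − 0.25 = -32.25 dBFS.

-32.25 dBFS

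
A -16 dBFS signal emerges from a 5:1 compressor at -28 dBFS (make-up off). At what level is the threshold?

Input is 15 dB above T (since output overshoot × R = input overshoot: (-28 − T)·5 = -16 − T gives T = -31 dBFS).
Check: -31 + (-16 − (-31))/5 = -31 + 3 = -28 dBFS. ✓

-31 dBFS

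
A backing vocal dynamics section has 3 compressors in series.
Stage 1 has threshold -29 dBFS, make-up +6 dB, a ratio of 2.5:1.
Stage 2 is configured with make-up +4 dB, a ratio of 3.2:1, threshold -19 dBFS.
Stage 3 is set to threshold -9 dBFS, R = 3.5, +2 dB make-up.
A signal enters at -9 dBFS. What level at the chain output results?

Stage 1: -9 dBFS is 20 dB over -29 dBFS; at 2.5:1 that becomes 8 dB over, giving -21 dBFS; +6 dB make-up → -15 dBFS.
Stage 2: 4 dB above -19 dBFS, reduced 3.2:1 to 1.25 dB above → -17.75 dBFS; +4 dB make-up → -13.75 dBFS.
Stage 3: below threshold (-13.75 ≤ -9); passes unchanged; make-up brings it to -11.75 dBFS.

-11.75 dBFS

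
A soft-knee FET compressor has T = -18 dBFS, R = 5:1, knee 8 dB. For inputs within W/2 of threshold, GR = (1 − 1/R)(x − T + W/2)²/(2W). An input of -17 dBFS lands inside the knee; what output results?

-18.25 dBFS

x − T + W/2 = -17 − (-18) + 4 = 5.
GR = (1 − 1/5) × 5² / 16 = 0.8 × 25 / 16 = 1.25 dB.
Output = -17 − 1.25 = -18.25 dBFS.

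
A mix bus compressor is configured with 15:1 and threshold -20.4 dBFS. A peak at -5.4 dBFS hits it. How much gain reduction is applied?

14 dB

-5.4 dBFS exceeds the threshold by 15 dB.
A 15:1 ratio leaves 1 dB of that excess.
Gain reduction = 15 − 1 = 14 dB.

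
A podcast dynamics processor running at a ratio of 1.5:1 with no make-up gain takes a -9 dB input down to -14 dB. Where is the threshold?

-24 dB

Let T be the threshold. Output overshoot = (input overshoot)/R, so -14 − T = (-9 − T)/1.5.
1.5·(-14 − T) = -9 − T → 0.5·T = -21 − (-9) = -12.
T = -12/0.5 = -24 dB.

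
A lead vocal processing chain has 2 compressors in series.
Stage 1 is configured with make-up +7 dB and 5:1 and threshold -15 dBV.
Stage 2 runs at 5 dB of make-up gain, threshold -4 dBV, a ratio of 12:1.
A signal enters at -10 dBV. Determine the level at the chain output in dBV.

Stage 1: overshoot 5 dB → 5/5 = 1 dB → -14 dBV; +7 dB make-up → -7 dBV.
Stage 2: -7 dBV is at or below the -4 dBV threshold — no compression; make-up brings it to -2 dBV.

-2 dBV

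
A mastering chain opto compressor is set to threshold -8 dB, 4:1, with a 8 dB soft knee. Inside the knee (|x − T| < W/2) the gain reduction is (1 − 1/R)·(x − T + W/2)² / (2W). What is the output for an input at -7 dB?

-8.171875 dB

x − T + W/2 = -7 − (-8) + 4 = 5.
GR = (1 − 1/4) × 5² / 16 = 0.75 × 25 / 16 = 1.171875 dB.
Output = -7 − 1.171875 = -8.171875 dB.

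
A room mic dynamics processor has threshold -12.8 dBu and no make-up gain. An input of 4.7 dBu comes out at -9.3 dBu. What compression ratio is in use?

Input overshoot = 4.7 − (-12.8) = 17.5 dB; output overshoot = -9.3 − (-12.8) = 3.5 dB.
Ratio = 17.5 / 3.5 = 5.

5:1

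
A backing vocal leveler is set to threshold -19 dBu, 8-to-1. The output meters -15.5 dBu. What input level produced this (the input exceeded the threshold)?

That's 3.5 dB above the -19 dBu threshold.
Undo the ratio: input overshoot = 3.5 × 8 = 28 dB, giving input = 9 dBu.

9 dBu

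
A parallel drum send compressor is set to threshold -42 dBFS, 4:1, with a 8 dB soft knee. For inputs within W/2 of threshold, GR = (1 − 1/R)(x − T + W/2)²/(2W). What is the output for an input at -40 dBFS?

x − T + W/2 = -40 − (-42) + 4 = 6.
GR = (1 − 1/4) × 6² / 16 = 0.75 × 36 / 16 = 1.6875 dB.
Output = -40 − 1.6875 = -41.6875 dBFS.

-41.6875 dBFS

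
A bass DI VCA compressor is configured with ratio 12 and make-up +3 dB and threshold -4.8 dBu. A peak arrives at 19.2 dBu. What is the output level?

19.2 dBu sits 24 dB over threshold.
At 12:1 the overshoot is divided by 12, leaving 2 dB above threshold.
That puts the output at -2.8 dBu; make-up adds 3 dB, giving 0.2 dBu.

0.2 dBu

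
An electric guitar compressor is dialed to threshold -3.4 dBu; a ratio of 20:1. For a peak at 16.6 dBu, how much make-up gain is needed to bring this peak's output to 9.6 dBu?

The peak compresses to -3.4 + 20/20 = -2.4 dBu.
To reach 9.6 dBu requires 9.6 − (-2.4) = 12 dB of make-up.

12 dB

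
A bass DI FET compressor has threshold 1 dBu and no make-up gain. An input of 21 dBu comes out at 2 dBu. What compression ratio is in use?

Input overshoot = 21 − 1 = 20 dB; output overshoot = 2 − 1 = 1 dB.
Ratio = 20 / 1 = 20.

20:1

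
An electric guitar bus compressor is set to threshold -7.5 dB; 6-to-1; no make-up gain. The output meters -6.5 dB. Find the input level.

Post-compression overshoot = -6.5 − (-7.5) = 1 dB.
Before 6:1 compression the overshoot was 1 × 6 = 6 dB, so input = -7.5 + 6 = -1.5 dB.

-1.5 dB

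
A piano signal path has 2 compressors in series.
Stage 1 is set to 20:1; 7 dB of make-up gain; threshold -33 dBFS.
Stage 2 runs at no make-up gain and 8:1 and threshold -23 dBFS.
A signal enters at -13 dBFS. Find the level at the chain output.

-25 dBFS

Stage 1: -13 dBFS is 20 dB over -33 dBFS; at 20:1 that becomes 1 dB over, giving -32 dBFS; +7 dB make-up → -25 dBFS.
Stage 2: -25 dBFS is at or below the -23 dBFS threshold — no compression; output -25 dBFS.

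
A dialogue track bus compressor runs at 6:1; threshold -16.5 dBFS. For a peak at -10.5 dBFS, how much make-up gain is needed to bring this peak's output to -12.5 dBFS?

Without make-up, output = threshold + overshoot/6 = -16.5 + 1 = -15.5 dBFS.
Gap to target: 3 dB.

3 dB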